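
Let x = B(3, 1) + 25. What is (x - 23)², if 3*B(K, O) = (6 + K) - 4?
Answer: 121/9 ≈ 13.444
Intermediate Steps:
B(K, O) = ⅔ + K/3 (B(K, O) = ((6 + K) - 4)/3 = (2 + K)/3 = ⅔ + K/3)
x = 80/3 (x = (⅔ + (⅓)*3) + 25 = (⅔ + 1) + 25 = 5/3 + 25 = 80/3 ≈ 26.667)
(x - 23)² = (80/3 - 23)² = (11/3)² = 121/9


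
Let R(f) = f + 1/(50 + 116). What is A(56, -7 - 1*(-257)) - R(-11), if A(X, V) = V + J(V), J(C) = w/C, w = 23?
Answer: 2708767/10375 ≈ 261.09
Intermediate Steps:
R(f) = 1/166 + f (R(f) = f + 1/166 = 1/166 + f)
J(C) = 23/C
A(X, V) = V + 23/V
A(56, -7 - 1*(-257)) - R(-11) = ((-7 - 1*(-257)) + 23/(-7 - 1*(-257))) - (1/166 - 11) = ((-7 + 257) + 23/(-7 + 257)) - 1*(-1825/166) = (250 + 23/250) + 1825/166 = 62523/250 + 1825/166 = 2708767/10375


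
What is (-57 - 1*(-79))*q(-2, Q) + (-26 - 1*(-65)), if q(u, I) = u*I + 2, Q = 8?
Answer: -269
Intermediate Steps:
q(u, I) = 2 + I*u (q(u, I) = I*u + 2 = 2 + I*u)
(-57 - 1*(-79))*q(-2, Q) + (-26 - 1*(-65)) = (-57 - 1*(-79))*(2 + 8*(-2)) + (-26 - 1*(-65)) = (-57 + 79)*(2 - 16) + (-26 + 65) = 22*(-14) + 39 = -308 + 39 = -269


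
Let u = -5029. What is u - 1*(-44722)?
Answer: 39693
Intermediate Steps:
u - 1*(-44722) = -5029 - 1*(-44722) = -5029 + 44722 = 39693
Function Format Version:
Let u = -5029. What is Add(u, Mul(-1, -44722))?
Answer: 39693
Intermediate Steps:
Add(u, Mul(-1, -44722)) = Add(-5029, Mul(-1, -44722)) = Add(-5029, 44722) = 39693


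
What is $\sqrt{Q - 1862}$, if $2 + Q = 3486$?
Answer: $\sqrt{1622} \approx 40.274$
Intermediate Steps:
$Q = 3484$ ($Q = -2 + 3486 = 3484$)
$\sqrt{Q - 1862} = \sqrt{3484 - 1862} = \sqrt{1622}$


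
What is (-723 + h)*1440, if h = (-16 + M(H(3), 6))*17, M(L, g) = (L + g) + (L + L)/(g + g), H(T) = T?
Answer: -1200240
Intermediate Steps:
M(L, g) = L + g + L/g (M(L, g) = (L + g) + (2*L)/((2*g)) = (L + g) + (2*L)*(1/(2*g)) = (L + g) + L/g = L + g + L/g)
h = -221/2 (h = (-16 + (3 + 6 + 3/6))*17 = (-16 + (3 + 6 + 3*(1/6)))*17 = (-16 + (3 + 6 + 1/2))*17 = (-16 + 19/2)*17 = -13/2*17 = -221/2 ≈ -110.50)
(-723 + h)*1440 = (-723 - 221/2)*1440 = -1667/2*1440 = -1200240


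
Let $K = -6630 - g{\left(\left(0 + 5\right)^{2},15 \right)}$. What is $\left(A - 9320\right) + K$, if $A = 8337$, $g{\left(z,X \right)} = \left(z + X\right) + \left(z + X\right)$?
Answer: $-7693$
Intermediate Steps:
$g{\left(z,X \right)} = 2 X + 2 z$ ($g{\left(z,X \right)} = \left(X + z\right) + \left(X + z\right) = 2 X + 2 z$)
$K = -6710$ ($K = -6630 - \left(2 \cdot 15 + 2 \left(0 + 5\right)^{2}\right) = -6630 - \left(30 + 2 \cdot 5^{2}\right) = -6630 - \left(30 + 2 \cdot 25\right) = -6630 - \left(30 + 50\right) = -6630 - 80 = -6710$)
$\left(A - 9320\right) + K = \left(8337 - 9320\right) - 6710 = -983 - 6710 = -7693$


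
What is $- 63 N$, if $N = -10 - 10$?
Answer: $1260$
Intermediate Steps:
$N = -20$
$- 63 N = \left(-63\right) \left(-20\right) = 1260$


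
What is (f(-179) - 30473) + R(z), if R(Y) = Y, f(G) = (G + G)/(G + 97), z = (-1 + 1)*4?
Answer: -1249214/41 ≈ -30469.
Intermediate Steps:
z = 0 (z = 0*4 = 0)
f(G) = 2*G/(97 + G) (f(G) = (2*G)/(97 + G) = 2*G/(97 + G))
(f(-179) - 30473) + R(z) = (2*(-179)/(97 - 179) - 30473) + 0 = (2*(-179)/(-82) - 30473) + 0 = (2*(-179)*(-1/82) - 30473) + 0 = (179/41 - 30473) + 0 = -1249214/41 + 0 = -1249214/41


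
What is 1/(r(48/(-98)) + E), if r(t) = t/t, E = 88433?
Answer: 1/88434 ≈ 1.1308e-5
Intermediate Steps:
r(t) = 1
1/(r(48/(-98)) + E) = 1/(1 + 88433) = 1/88434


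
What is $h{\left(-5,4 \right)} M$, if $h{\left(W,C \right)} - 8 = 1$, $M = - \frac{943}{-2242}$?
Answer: $\frac{8487}{2242} \approx 3.7855$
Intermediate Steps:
$M = \frac{943}{2242}$ ($M = \left(-943\right) \left(- \frac{1}{2242}\right) = \frac{943}{2242} \approx 0.42061$)
$h{\left(W,C \right)} = 9$ ($h{\left(W,C \right)} = 8 + 1 = 9$)
$h{\left(-5,4 \right)} M = 9 \cdot \frac{943}{2242} = \frac{8487}{2242}$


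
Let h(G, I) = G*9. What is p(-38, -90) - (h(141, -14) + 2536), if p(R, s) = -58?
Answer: -3863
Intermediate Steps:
h(G, I) = 9*G
p(-38, -90) - (h(141, -14) + 2536) = -58 - (9*141 + 2536) = -58 - (1269 + 2536) = -58 - 1*3805 = -58 - 3805 = -3863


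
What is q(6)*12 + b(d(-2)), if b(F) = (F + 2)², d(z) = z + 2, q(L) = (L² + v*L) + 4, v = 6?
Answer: 916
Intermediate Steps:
q(L) = 4 + L² + 6*L (q(L) = (L² + 6*L) + 4 = 4 + L² + 6*L)
d(z) = 2 + z
b(F) = (2 + F)²
q(6)*12 + b(d(-2)) = (4 + 6² + 6*6)*12 + (2 + (2 - 2))² = (4 + 36 + 36)*12 + (2 + 0)² = 76*12 + 2² = 912 + 4 = 916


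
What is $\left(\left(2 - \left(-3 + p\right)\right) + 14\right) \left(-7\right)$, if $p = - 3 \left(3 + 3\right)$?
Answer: $-259$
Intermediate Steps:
$p = -18$ ($p = \left(-3\right) 6 = -18$)
$\left(\left(2 - \left(-3 + p\right)\right) + 14\right) \left(-7\right) = \left(\left(2 - \left(-3 - 18\right)\right) + 14\right) \left(-7\right) = \left(\left(2 - -21\right) + 14\right) \left(-7\right) = \left(\left(2 + 21\right) + 14\right) \left(-7\right) = \left(23 + 14\right) \left(-7\right) = 37 \left(-7\right) = -259$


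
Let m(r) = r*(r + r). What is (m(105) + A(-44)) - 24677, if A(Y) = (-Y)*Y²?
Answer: 82557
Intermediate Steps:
m(r) = 2*r² (m(r) = r*(2*r) = 2*r²)
A(Y) = -Y³
(m(105) + A(-44)) - 24677 = (2*105² - 1*(-44)³) - 24677 = (2*11025 - 1*(-85184)) - 24677 = (22050 + 85184) - 24677 = 107234 - 24677 = 82557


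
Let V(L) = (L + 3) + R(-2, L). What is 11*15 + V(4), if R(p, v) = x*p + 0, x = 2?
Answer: 168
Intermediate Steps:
R(p, v) = 2*p (R(p, v) = 2*p + 0 = 2*p)
V(L) = -1 + L (V(L) = (L + 3) + 2*(-2) = (3 + L) - 4 = -1 + L)
11*15 + V(4) = 11*15 + (-1 + 4) = 165 + 3 = 168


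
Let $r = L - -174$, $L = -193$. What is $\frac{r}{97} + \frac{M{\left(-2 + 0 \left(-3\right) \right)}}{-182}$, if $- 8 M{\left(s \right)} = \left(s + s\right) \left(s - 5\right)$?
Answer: $- \frac{891}{5044} \approx -0.17665$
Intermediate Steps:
$M{\left(s \right)} = - \frac{s \left(-5 + s\right)}{4}$ ($M{\left(s \right)} = - \frac{\left(s + s\right) \left(s - 5\right)}{8} = - \frac{2 s \left(-5 + s\right)}{8} = - \frac{s \left(-5 + s\right)}{4}$)
$r = -19$ ($r = -193 - -174 = -193 + 174 = -19$)
$\frac{r}{97} + \frac{M{\left(-2 + 0 \left(-3\right) \right)}}{-182} = - \frac{19}{97} + \frac{\frac{1}{4} \left(-2 + 0 \left(-3\right)\right) \left(5 - \left(-2 + 0 \left(-3\right)\right)\right)}{-182} = \left(-19\right) \frac{1}{97} + \frac{\left(-2 + 0\right) \left(5 - \left(-2 + 0\right)\right)}{4} \left(- \frac{1}{182}\right) = - \frac{19}{97} + \frac{1}{4} \left(-2\right) \left(5 - -2\right) \left(- \frac{1}{182}\right) = - \frac{19}{97} + \frac{1}{4} \left(-2\right) \left(5 + 2\right) \left(- \frac{1}{182}\right) = - \frac{19}{97} + \frac{1}{4} \left(-2\right) 7 \left(- \frac{1}{182}\right) = - \frac{19}{97} - - \frac{1}{52} = - \frac{19}{97} + \frac{1}{52} = - \frac{891}{5044}$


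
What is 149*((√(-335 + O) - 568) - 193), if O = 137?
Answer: -113389 + 447*I*√22 ≈ -1.1339e+5 + 2096.6*I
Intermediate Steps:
149*((√(-335 + O) - 568) - 193) = 149*((√(-335 + 137) - 568) - 193) = 149*((√(-198) - 568) - 193) = 149*((3*I*√22 - 568) - 193) = 149*((-568 + 3*I*√22) - 193) = 149*(-761 + 3*I*√22) = -113389 + 447*I*√22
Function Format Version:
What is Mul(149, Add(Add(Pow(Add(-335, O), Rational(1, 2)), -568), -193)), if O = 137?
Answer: Add(-113389, Mul(447, I, Pow(22, Rational(1, 2)))) ≈ Add(-1.1339e+5, Mul(2096.6, I))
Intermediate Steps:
Mul(149, Add(Add(Pow(Add(-335, O), Rational(1, 2)), -568), -193)) = Mul(149, Add(Add(Pow(Add(-335, 137), Rational(1, 2)), -568), -193)) = Mul(149, Add(Add(Pow(-198, Rational(1, 2)), -568), -193)) = Mul(149, Add(Add(Mul(3, I, Pow(22, Rational(1, 2))), -568), -193)) = Mul(149, Add(Add(-568, Mul(3, I, Pow(22, Rational(1, 2)))), -193)) = Mul(149, Add(-761, Mul(3, I, Pow(22, Rational(1, 2))))) = Add(-113389, Mul(447, I, Pow(22, Rational(1, 2))))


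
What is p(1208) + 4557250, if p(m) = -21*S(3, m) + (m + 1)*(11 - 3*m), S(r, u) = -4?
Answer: 189217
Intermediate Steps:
p(m) = 84 + (1 + m)*(11 - 3*m) (p(m) = -21*(-4) + (m + 1)*(11 - 3*m) = 84 + (1 + m)*(11 - 3*m))
p(1208) + 4557250 = (95 - 3*1208² + 8*1208) + 4557250 = (95 - 3*1459264 + 9664) + 4557250 = (95 - 4377792 + 9664) + 4557250 = -4368033 + 4557250 = 189217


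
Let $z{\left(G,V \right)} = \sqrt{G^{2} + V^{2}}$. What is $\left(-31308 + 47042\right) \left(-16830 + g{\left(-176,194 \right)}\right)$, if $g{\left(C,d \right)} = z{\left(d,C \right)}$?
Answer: $-264803220 + 31468 \sqrt{17153} \approx -2.6068 \cdot 10^{8}$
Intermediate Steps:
$g{\left(C,d \right)} = \sqrt{C^{2} + d^{2}}$ ($g{\left(C,d \right)} = \sqrt{d^{2} + C^{2}} = \sqrt{C^{2} + d^{2}}$)
$\left(-31308 + 47042\right) \left(-16830 + g{\left(-176,194 \right)}\right) = \left(-31308 + 47042\right) \left(-16830 + \sqrt{\left(-176\right)^{2} + 194^{2}}\right) = 15734 \left(-16830 + \sqrt{30976 + 37636}\right) = 15734 \left(-16830 + \sqrt{68612}\right) = 15734 \left(-16830 + 2 \sqrt{17153}\right) = -264803220 + 31468 \sqrt{17153}$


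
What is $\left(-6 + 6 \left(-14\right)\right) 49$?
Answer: $-4410$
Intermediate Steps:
$\left(-6 + 6 \left(-14\right)\right) 49 = \left(-6 - 84\right) 49 = \left(-90\right) 49 = -4410$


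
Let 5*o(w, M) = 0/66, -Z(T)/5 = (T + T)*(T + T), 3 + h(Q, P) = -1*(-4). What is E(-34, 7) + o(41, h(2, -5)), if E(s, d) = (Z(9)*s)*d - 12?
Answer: 385548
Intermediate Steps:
h(Q, P) = 1 (h(Q, P) = -3 - 1*(-4) = -3 + 4 = 1)
Z(T) = -20*T² (Z(T) = -5*(T + T)*(T + T) = -5*2*T*2*T = -20*T²)
E(s, d) = -12 - 1620*d*s (E(s, d) = ((-20*9²)*s)*d - 12 = ((-20*81)*s)*d - 12 = (-1620*s)*d - 12 = -1620*d*s - 12 = -12 - 1620*d*s)
o(w, M) = 0 (o(w, M) = (0/66)/5 = (0*(1/66))/5 = (⅕)*0 = 0)
E(-34, 7) + o(41, h(2, -5)) = (-12 - 1620*7*(-34)) + 0 = (-12 + 385560) + 0 = 385548 + 0 = 385548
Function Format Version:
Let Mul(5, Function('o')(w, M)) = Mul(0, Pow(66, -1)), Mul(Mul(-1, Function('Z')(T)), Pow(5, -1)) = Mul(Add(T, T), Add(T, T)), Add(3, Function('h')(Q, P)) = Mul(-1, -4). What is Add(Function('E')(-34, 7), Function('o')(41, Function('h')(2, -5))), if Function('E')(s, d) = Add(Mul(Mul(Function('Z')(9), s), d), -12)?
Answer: 385548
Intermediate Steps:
Function('h')(Q, P) = 1 (Function('h')(Q, P) = Add(-3, Mul(-1, -4)) = Add(-3, 4) = 1)
Function('Z')(T) = Mul(-20, Pow(T, 2)) (Function('Z')(T) = Mul(-5, Mul(Add(T, T), Add(T, T))) = Mul(-5, Mul(Mul(2, T), Mul(2, T))) = Mul(-5, Mul(4, Pow(T, 2))) = Mul(-20, Pow(T, 2)))
Function('E')(s, d) = Add(-12, Mul(-1620, d, s)) (Function('E')(s, d) = Add(Mul(Mul(Mul(-20, Pow(9, 2)), s), d), -12) = Add(Mul(Mul(Mul(-20, 81), s), d), -12) = Add(Mul(Mul(-1620, s), d), -12) = Add(Mul(-1620, d, s), -12) = Add(-12, Mul(-1620, d, s)))
Function('o')(w, M) = 0 (Function('o')(w, M) = Mul(Rational(1, 5), Mul(0, Pow(66, -1))) = Mul(Rational(1, 5), Mul(0, Rational(1, 66))) = Mul(Rational(1, 5), 0) = 0)
Add(Function('E')(-34, 7), Function('o')(41, Function('h')(2, -5))) = Add(Add(-12, Mul(-1620, 7, -34)), 0) = Add(Add(-12, 385560), 0) = Add(385548, 0) = 385548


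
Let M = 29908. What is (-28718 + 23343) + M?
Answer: 24533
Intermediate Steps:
(-28718 + 23343) + M = (-28718 + 23343) + 29908 = -5375 + 29908 = 24533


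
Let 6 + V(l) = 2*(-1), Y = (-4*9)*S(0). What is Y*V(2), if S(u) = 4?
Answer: 1152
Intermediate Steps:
Y = -144 (Y = -4*9*4 = -36*4 = -144)
V(l) = -8 (V(l) = -6 + 2*(-1) = -6 - 2 = -8)
Y*V(2) = -144*(-8) = 1152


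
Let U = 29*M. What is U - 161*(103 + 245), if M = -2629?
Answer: -132269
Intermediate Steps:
U = -76241 (U = 29*(-2629) = -76241)
U - 161*(103 + 245) = -76241 - 161*(103 + 245) = -76241 - 161*348 = -76241 - 1*56028 = -76241 - 56028 = -132269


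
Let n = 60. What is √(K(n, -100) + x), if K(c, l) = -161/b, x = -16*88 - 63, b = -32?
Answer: I*√93822/8 ≈ 38.288*I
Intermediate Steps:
x = -1471 (x = -1408 - 63 = -1471)
K(c, l) = 161/32 (K(c, l) = -161/(-32) = -161*(-1/32) = 161/32)
√(K(n, -100) + x) = √(161/32 - 1471) = √(-46911/32) = I*√93822/8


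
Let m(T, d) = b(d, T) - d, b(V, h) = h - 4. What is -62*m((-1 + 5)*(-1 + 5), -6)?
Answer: -1116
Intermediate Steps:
b(V, h) = -4 + h
m(T, d) = -4 + T - d (m(T, d) = (-4 + T) - d = -4 + T - d)
-62*m((-1 + 5)*(-1 + 5), -6) = -62*(-4 + (-1 + 5)*(-1 + 5) - 1*(-6)) = -62*(-4 + 4*4 + 6) = -62*(-4 + 16 + 6) = -62*18 = -1116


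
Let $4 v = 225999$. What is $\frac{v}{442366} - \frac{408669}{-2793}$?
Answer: $\frac{241252099541}{1647370984} \approx 146.45$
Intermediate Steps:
$v = \frac{225999}{4}$ ($v = \frac{1}{4} \cdot 225999 = \frac{225999}{4} \approx 56500.0$)
$\frac{v}{442366} - \frac{408669}{-2793} = \frac{225999}{4 \cdot 442366} - \frac{408669}{-2793} = \frac{225999}{4} \cdot \frac{1}{442366} - - \frac{136223}{931} = \frac{225999}{1769464} + \frac{136223}{931} = \frac{241252099541}{1647370984}$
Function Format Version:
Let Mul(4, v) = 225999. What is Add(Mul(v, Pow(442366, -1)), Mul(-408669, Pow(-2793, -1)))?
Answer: Rational(241252099541, 1647370984) ≈ 146.45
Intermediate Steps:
v = Rational(225999, 4) (v = Mul(Rational(1, 4), 225999) = Rational(225999, 4) ≈ 56500.)
Add(Mul(v, Pow(442366, -1)), Mul(-408669, Pow(-2793, -1))) = Add(Mul(Rational(225999, 4), Pow(442366, -1)), Mul(-408669, Pow(-2793, -1))) = Add(Mul(Rational(225999, 4), Rational(1, 442366)), Mul(-408669, Rational(-1, 2793))) = Add(Rational(225999, 1769464), Rational(136223, 931)) = Rational(241252099541, 1647370984)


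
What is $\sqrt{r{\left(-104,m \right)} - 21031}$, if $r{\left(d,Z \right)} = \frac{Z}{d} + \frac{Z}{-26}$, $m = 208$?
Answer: $i \sqrt{21041} \approx 145.06 i$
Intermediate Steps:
$r{\left(d,Z \right)} = - \frac{Z}{26} + \frac{Z}{d}$ ($r{\left(d,Z \right)} = \frac{Z}{d} + Z \left(- \frac{1}{26}\right) = \frac{Z}{d} - \frac{Z}{26} = - \frac{Z}{26} + \frac{Z}{d}$)
$\sqrt{r{\left(-104,m \right)} - 21031} = \sqrt{\left(\left(- \frac{1}{26}\right) 208 + \frac{208}{-104}\right) - 21031} = \sqrt{\left(-8 + 208 \left(- \frac{1}{104}\right)\right) - 21031} = \sqrt{\left(-8 - 2\right) - 21031} = \sqrt{-10 - 21031} = \sqrt{-21041} = i \sqrt{21041}$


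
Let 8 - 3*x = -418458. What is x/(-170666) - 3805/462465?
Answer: -6515801036/7892705169 ≈ -0.82555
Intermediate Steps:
x = 418466/3 (x = 8/3 - ⅓*(-418458) = 8/3 + 139486 = 418466/3 ≈ 1.3949e+5)
x/(-170666) - 3805/462465 = (418466/3)/(-170666) - 3805/462465 = (418466/3)*(-1/170666) - 3805*1/462465 = -209233/255999 - 761/92493 = -6515801036/7892705169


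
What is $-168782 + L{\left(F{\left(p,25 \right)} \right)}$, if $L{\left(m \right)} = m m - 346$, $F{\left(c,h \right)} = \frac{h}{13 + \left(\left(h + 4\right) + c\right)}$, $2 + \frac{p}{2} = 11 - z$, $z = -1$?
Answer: $- \frac{650127407}{3844} \approx -1.6913 \cdot 10^{5}$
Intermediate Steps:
$p = 20$ ($p = -4 + 2 \left(11 - -1\right) = -4 + 2 \left(11 + 1\right) = -4 + 2 \cdot 12 = -4 + 24 = 20$)
$F{\left(c,h \right)} = \frac{h}{17 + c + h}$ ($F{\left(c,h \right)} = \frac{h}{13 + \left(\left(4 + h\right) + c\right)} = \frac{h}{13 + \left(4 + c + h\right)} = \frac{h}{17 + c + h}$)
$L{\left(m \right)} = -346 + m^{2}$ ($L{\left(m \right)} = m^{2} - 346 = -346 + m^{2}$)
$-168782 + L{\left(F{\left(p,25 \right)} \right)} = -168782 - \left(346 - \left(\frac{25}{17 + 20 + 25}\right)^{2}\right) = -168782 - \left(346 - \left(\frac{25}{62}\right)^{2}\right) = -168782 + \left(-346 + \frac{625}{3844}\right) = -168782 - \frac{1329399}{3844} = - \frac{650127407}{3844}$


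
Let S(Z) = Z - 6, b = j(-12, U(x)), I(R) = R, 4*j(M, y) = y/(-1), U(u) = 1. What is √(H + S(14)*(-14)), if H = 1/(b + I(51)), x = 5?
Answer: 2*I*√1153649/203 ≈ 10.582*I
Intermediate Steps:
j(M, y) = -y/4 (j(M, y) = (y/(-1))/4 = (y*(-1))/4 = (-y)/4 = -y/4)
b = -¼ (b = -¼*1 = -¼ ≈ -0.25000)
S(Z) = -6 + Z
H = 4/203 (H = 1/(-¼ + 51) = 1/(203/4) = 4/203 ≈ 0.019704)
√(H + S(14)*(-14)) = √(4/203 + (-6 + 14)*(-14)) = √(4/203 + 8*(-14)) = √(4/203 - 112) = √(-22732/203) = 2*I*√1153649/203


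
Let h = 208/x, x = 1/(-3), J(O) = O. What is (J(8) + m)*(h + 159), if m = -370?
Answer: 168330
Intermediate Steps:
x = -⅓ ≈ -0.33333
h = -624 (h = 208/(-⅓) = 208*(-3) = -624)
(J(8) + m)*(h + 159) = (8 - 370)*(-624 + 159) = -362*(-465) = 168330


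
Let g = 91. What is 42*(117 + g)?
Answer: 8736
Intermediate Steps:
42*(117 + g) = 42*(117 + 91) = 42*208 = 8736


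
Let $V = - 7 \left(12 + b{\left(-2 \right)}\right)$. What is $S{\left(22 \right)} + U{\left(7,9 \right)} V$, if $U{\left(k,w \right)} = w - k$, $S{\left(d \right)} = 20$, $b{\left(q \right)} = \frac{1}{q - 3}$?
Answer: $- \frac{726}{5} \approx -145.2$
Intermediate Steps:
$b{\left(q \right)} = \frac{1}{-3 + q}$
$V = - \frac{413}{5}$ ($V = - 7 \left(12 + \frac{1}{-3 - 2}\right) = - 7 \left(12 + \frac{1}{-5}\right) = - 7 \left(12 - \frac{1}{5}\right) = \left(-7\right) \frac{59}{5} = - \frac{413}{5} \approx -82.6$)
$S{\left(22 \right)} + U{\left(7,9 \right)} V = 20 + \left(9 - 7\right) \left(- \frac{413}{5}\right) = 20 + 2 \left(- \frac{413}{5}\right) = 20 - \frac{826}{5} = - \frac{726}{5}$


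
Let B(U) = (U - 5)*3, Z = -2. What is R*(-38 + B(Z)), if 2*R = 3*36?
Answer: -3186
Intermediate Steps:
R = 54 (R = (3*36)/2 = (½)*108 = 54)
B(U) = -15 + 3*U (B(U) = (-5 + U)*3 = -15 + 3*U)
R*(-38 + B(Z)) = 54*(-38 + (-15 + 3*(-2))) = 54*(-38 + (-15 - 6)) = 54*(-38 - 21) = 54*(-59) = -3186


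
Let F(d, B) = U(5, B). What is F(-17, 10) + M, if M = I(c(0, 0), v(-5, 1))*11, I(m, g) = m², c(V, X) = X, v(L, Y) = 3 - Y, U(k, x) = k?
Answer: 5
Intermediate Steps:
F(d, B) = 5
M = 0 (M = 0²*11 = 0*11 = 0)
F(-17, 10) + M = 5 + 0 = 5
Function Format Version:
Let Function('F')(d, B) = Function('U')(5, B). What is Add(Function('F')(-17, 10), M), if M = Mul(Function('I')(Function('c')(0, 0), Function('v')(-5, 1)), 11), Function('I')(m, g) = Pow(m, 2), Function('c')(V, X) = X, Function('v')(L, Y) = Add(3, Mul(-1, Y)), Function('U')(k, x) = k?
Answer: 5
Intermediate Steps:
Function('F')(d, B) = 5
M = 0 (M = Mul(Pow(0, 2), 11) = Mul(0, 11) = 0)
Add(Function('F')(-17, 10), M) = Add(5, 0) = 5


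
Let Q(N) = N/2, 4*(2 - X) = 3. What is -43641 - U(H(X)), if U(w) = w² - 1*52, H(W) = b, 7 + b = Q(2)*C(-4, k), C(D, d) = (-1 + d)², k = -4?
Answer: -43913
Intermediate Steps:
X = 5/4 (X = 2 - ¼*3 = 2 - ¾ = 5/4 ≈ 1.2500)
Q(N) = N/2 (Q(N) = N*(½) = N/2)
b = 18 (b = -7 + ((½)*2)*(-1 - 4)² = -7 + 1*(-5)² = -7 + 1*25 = -7 + 25 = 18)
H(W) = 18
U(w) = -52 + w² (U(w) = w² - 52 = -52 + w²)
-43641 - U(H(X)) = -43641 - (-52 + 18²) = -43641 - (-52 + 324) = -43641 - 1*272 = -43641 - 272 = -43913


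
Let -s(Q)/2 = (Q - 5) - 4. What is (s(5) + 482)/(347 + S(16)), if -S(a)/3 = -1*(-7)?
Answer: 245/163 ≈ 1.5031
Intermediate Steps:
s(Q) = 18 - 2*Q (s(Q) = -2*((Q - 5) - 4) = -2*((-5 + Q) - 4) = -2*(-9 + Q) = 18 - 2*Q)
S(a) = -21 (S(a) = -(-3)*(-7) = -3*7 = -21)
(s(5) + 482)/(347 + S(16)) = ((18 - 2*5) + 482)/(347 - 21) = ((18 - 10) + 482)/326 = (8 + 482)*(1/326) = 490*(1/326) = 245/163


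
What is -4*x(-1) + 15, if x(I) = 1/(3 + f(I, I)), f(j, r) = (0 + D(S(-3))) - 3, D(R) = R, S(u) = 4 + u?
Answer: 11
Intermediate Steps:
f(j, r) = -2 (f(j, r) = (0 + (4 - 3)) - 3 = (0 + 1) - 3 = 1 - 3 = -2)
x(I) = 1 (x(I) = 1/(3 - 2) = 1/1 = 1)
-4*x(-1) + 15 = -4*1 + 15 = -4 + 15 = 11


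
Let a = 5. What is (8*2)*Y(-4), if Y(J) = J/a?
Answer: -64/5 ≈ -12.800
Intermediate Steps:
Y(J) = J/5
(8*2)*Y(-4) = (8*2)*((⅕)*(-4)) = 16*(-⅘) = -64/5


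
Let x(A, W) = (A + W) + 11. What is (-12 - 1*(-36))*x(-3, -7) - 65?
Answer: -41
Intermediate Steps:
x(A, W) = 11 + A + W
(-12 - 1*(-36))*x(-3, -7) - 65 = (-12 - 1*(-36))*(11 - 3 - 7) - 65 = (-12 + 36)*1 - 65 = 24*1 - 65 = 24 - 65 = -41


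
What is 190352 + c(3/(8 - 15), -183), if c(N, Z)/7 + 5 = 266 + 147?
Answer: 193208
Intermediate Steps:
c(N, Z) = 2856 (c(N, Z) = -35 + 7*(266 + 147) = -35 + 7*413 = -35 + 2891 = 2856)
190352 + c(3/(8 - 15), -183) = 190352 + 2856 = 193208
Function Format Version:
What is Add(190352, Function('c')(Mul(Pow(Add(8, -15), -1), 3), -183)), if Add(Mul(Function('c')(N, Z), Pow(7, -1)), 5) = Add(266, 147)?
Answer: 193208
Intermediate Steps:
Function('c')(N, Z) = 2856 (Function('c')(N, Z) = Add(-35, Mul(7, Add(266, 147))) = Add(-35, Mul(7, 413)) = Add(-35, 2891) = 2856)
Add(190352, Function('c')(Mul(Pow(Add(8, -15), -1), 3), -183)) = Add(190352, 2856) = 193208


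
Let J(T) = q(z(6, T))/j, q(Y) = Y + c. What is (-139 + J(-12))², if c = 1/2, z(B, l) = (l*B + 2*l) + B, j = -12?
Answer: 9966649/576 ≈ 17303.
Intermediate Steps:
z(B, l) = B + 2*l + B*l (z(B, l) = (B*l + 2*l) + B = (2*l + B*l) + B = B + 2*l + B*l)
c = ½ ≈ 0.50000
q(Y) = ½ + Y (q(Y) = Y + ½ = ½ + Y)
J(T) = -13/24 - 2*T/3 (J(T) = (½ + (6 + 2*T + 6*T))/(-12) = (½ + (6 + 8*T))*(-1/12) = (13/2 + 8*T)*(-1/12) = -13/24 - 2*T/3)
(-139 + J(-12))² = (-139 + (-13/24 - ⅔*(-12)))² = (-139 + (-13/24 + 8))² = (-139 + 179/24)² = (-3157/24)² = 9966649/576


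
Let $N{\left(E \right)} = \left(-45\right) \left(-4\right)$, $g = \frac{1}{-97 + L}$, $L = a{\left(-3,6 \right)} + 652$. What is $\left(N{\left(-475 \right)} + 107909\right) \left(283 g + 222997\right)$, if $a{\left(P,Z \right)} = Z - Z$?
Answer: $\frac{13377485706002}{555} \approx 2.4104 \cdot 10^{10}$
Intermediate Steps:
$a{\left(P,Z \right)} = 0$
$L = 652$ ($L = 0 + 652 = 652$)
$g = \frac{1}{555}$ ($g = \frac{1}{-97 + 652} = \frac{1}{555} \approx 0.0018018$)
$N{\left(E \right)} = 180$
$\left(N{\left(-475 \right)} + 107909\right) \left(283 g + 222997\right) = \left(180 + 107909\right) \left(283 \cdot \frac{1}{555} + 222997\right) = 108089 \left(\frac{283}{555} + 222997\right) = 108089 \cdot \frac{123763618}{555} = \frac{13377485706002}{555}$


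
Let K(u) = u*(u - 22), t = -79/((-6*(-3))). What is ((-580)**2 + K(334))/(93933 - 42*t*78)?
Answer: 62944/15473 ≈ 4.0680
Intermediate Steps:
t = -79/18 ≈ -4.3889
K(u) = u*(-22 + u)
((-580)**2 + K(334))/(93933 - 42*t*78) = ((-580)**2 + 334*(-22 + 334))/(93933 - 42*(-79/18)*78) = (336400 + 334*312)/(93933 + (553/3)*78) = (336400 + 104208)/(93933 + 14378) = 440608/108311 = 440608*(1/108311) = 62944/15473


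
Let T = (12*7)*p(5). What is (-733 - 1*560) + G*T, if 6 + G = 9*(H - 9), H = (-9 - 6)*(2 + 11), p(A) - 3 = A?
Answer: -1239117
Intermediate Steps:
p(A) = 3 + A
H = -195 (H = -15*13 = -195)
T = 672 (T = (12*7)*(3 + 5) = 84*8 = 672)
G = -1842 (G = -6 + 9*(-195 - 9) = -6 + 9*(-204) = -6 - 1836 = -1842)
(-733 - 1*560) + G*T = (-733 - 1*560) - 1842*672 = (-733 - 560) - 1237824 = -1293 - 1237824 = -1239117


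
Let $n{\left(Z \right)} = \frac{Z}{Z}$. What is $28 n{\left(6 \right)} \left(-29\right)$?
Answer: $-812$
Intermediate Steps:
$n{\left(Z \right)} = 1$
$28 n{\left(6 \right)} \left(-29\right) = 28 \cdot 1 \left(-29\right) = 28 \left(-29\right) = -812$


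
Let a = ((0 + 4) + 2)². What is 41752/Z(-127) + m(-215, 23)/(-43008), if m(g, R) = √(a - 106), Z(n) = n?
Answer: -41752/127 - I*√70/43008 ≈ -328.76 - 0.00019454*I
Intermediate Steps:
a = 36 (a = (4 + 2)² = 6² = 36)
m(g, R) = I*√70 (m(g, R) = √(36 - 106) = √(-70) = I*√70)
41752/Z(-127) + m(-215, 23)/(-43008) = 41752/(-127) + (I*√70)/(-43008) = 41752*(-1/127) + (I*√70)*(-1/43008) = -41752/127 - I*√70/43008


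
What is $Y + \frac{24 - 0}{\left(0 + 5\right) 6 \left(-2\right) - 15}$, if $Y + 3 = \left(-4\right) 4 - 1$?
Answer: $- \frac{508}{25} \approx -20.32$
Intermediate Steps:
$Y = -20$ ($Y = -3 - 17 = -20$)
$Y + \frac{24 - 0}{\left(0 + 5\right) 6 \left(-2\right) - 15} = -20 + \frac{24 - 0}{\left(0 + 5\right) 6 \left(-2\right) - 15} = -20 + \frac{24 + 0}{5 \left(-12\right) - 15} = -20 + \frac{1}{-60 - 15} \cdot 24 = -20 + \frac{1}{-75} \cdot 24 = -20 - \frac{8}{25} = - \frac{508}{25}$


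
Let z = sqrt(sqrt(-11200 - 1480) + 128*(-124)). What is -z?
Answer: -sqrt(-15872 + 2*I*sqrt(3170)) ≈ -0.4469 - 125.98*I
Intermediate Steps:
z = sqrt(-15872 + 2*I*sqrt(3170)) (z = sqrt(sqrt(-12680) - 15872) = sqrt(2*I*sqrt(3170) - 15872) = sqrt(-15872 + 2*I*sqrt(3170)) ≈ 0.4469 + 125.98*I)
-z = -sqrt(-15872 + 2*I*sqrt(3170))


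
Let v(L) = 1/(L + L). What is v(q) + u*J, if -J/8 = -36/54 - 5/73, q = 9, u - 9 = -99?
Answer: -695447/1314 ≈ -529.26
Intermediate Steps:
u = -90 (u = 9 - 99 = -90)
v(L) = 1/(2*L)
J = 1288/219 (J = -8*(-36/54 - 5/73) = -8*(-36*1/54 - 5*1/73) = -8*(-⅔ - 5/73) = -8*(-161/219) = 1288/219 ≈ 5.8813)
v(q) + u*J = (½)/9 - 90*1288/219 = (½)*(⅑) - 38640/73 = 1/18 - 38640/73 = -695447/1314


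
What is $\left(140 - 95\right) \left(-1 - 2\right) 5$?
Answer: $-675$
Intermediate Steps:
$\left(140 - 95\right) \left(-1 - 2\right) 5 = 45 \left(\left(-3\right) 5\right) = 45 \left(-15\right) = -675$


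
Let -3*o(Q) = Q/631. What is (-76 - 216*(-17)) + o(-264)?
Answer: 2269164/631 ≈ 3596.1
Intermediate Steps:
o(Q) = -Q/1893 (o(Q) = -Q/(3*631) = -Q/1893)
(-76 - 216*(-17)) + o(-264) = (-76 - 216*(-17)) - 1/1893*(-264) = (-76 + 3672) + 88/631 = 3596 + 88/631 = 2269164/631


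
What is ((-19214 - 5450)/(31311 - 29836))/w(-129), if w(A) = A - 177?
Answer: 12332/225675 ≈ 0.054645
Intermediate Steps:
w(A) = -177 + A
((-19214 - 5450)/(31311 - 29836))/w(-129) = ((-19214 - 5450)/(31311 - 29836))/(-177 - 129) = -24664/1475/(-306) = -24664*1/1475*(-1/306) = -24664/1475*(-1/306) = 12332/225675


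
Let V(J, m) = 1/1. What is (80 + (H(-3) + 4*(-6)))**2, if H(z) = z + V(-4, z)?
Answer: 2916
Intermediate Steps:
V(J, m) = 1
H(z) = 1 + z (H(z) = z + 1 = 1 + z)
(80 + (H(-3) + 4*(-6)))**2 = (80 + ((1 - 3) + 4*(-6)))**2 = (80 + (-2 - 24))**2 = (80 - 26)**2 = 54**2 = 2916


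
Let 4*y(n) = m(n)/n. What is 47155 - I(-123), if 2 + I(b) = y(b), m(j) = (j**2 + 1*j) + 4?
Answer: 11608127/246 ≈ 47188.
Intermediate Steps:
m(j) = 4 + j + j**2 (m(j) = (j**2 + j) + 4 = (j + j**2) + 4 = 4 + j + j**2)
y(n) = (4 + n + n**2)/(4*n) (y(n) = ((4 + n + n**2)/n)/4 = (4 + n + n**2)/(4*n))
I(b) = -2 + (4 + b + b**2)/(4*b)
47155 - I(-123) = 47155 - (-7/4 + 1/(-123) + (1/4)*(-123)) = 47155 - (-7/4 - 1/123 - 123/4) = 47155 - 1*(-7997/246) = 47155 + 7997/246 = 11608127/246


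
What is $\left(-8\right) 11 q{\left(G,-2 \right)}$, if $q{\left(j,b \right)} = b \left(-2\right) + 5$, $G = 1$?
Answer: $-792$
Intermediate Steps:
$q{\left(j,b \right)} = 5 - 2 b$ ($q{\left(j,b \right)} = - 2 b + 5 = 5 - 2 b$)
$\left(-8\right) 11 q{\left(G,-2 \right)} = \left(-8\right) 11 \left(5 - -4\right) = - 88 \left(5 + 4\right) = \left(-88\right) 9 = -792$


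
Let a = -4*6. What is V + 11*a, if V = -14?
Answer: -278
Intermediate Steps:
a = -24
V + 11*a = -14 + 11*(-24) = -14 - 264 = -278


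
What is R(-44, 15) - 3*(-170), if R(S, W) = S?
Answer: 466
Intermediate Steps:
R(-44, 15) - 3*(-170) = -44 - 3*(-170) = -44 - 1*(-510) = -44 + 510 = 466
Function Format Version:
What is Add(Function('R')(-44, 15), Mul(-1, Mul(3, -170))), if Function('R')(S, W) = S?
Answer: 466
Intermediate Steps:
Add(Function('R')(-44, 15), Mul(-1, Mul(3, -170))) = Add(-44, Mul(-1, Mul(3, -170))) = Add(-44, Mul(-1, -510)) = Add(-44, 510) = 466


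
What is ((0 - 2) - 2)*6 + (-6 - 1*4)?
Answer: -34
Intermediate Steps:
((0 - 2) - 2)*6 + (-6 - 1*4) = (-2 - 2)*6 + (-6 - 4) = -4*6 - 10 = -24 - 10 = -34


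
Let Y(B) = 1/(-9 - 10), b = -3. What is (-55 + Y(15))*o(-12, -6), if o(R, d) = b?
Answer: 3138/19 ≈ 165.16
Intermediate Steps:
o(R, d) = -3
Y(B) = -1/19 (Y(B) = 1/(-19) = -1/19)
(-55 + Y(15))*o(-12, -6) = (-55 - 1/19)*(-3) = -1046/19*(-3) = 3138/19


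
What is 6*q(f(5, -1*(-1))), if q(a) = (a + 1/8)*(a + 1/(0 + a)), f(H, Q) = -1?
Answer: 21/2 ≈ 10.500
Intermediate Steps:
q(a) = (⅛ + a)*(a + 1/a) (q(a) = (a + ⅛)*(a + 1/a) = (⅛ + a)*(a + 1/a))
6*q(f(5, -1*(-1))) = 6*(1 + (-1)² + (⅛)*(-1) + (⅛)/(-1)) = 6*(1 + 1 - ⅛ + (⅛)*(-1)) = 6*(1 + 1 - ⅛ - ⅛) = 6*(7/4) = 21/2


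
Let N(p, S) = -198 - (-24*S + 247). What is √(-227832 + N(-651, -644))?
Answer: I*√243733 ≈ 493.69*I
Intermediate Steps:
N(p, S) = -445 + 24*S (N(p, S) = -198 - (247 - 24*S) = -198 + (-247 + 24*S) = -445 + 24*S)
√(-227832 + N(-651, -644)) = √(-227832 + (-445 + 24*(-644))) = √(-227832 + (-445 - 15456)) = √(-227832 - 15901) = √(-243733) = I*√243733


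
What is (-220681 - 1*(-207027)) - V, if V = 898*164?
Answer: -160926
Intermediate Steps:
V = 147272
(-220681 - 1*(-207027)) - V = (-220681 - 1*(-207027)) - 1*147272 = (-220681 + 207027) - 147272 = -13654 - 147272 = -160926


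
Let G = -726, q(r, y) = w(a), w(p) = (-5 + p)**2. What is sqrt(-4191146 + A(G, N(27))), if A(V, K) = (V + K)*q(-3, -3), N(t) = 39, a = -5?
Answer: I*sqrt(4259846) ≈ 2063.9*I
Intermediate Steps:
q(r, y) = 100 (q(r, y) = (-5 - 5)**2 = (-10)**2 = 100)
A(V, K) = 100*K + 100*V (A(V, K) = (V + K)*100 = (K + V)*100 = 100*K + 100*V)
sqrt(-4191146 + A(G, N(27))) = sqrt(-4191146 + (100*39 + 100*(-726))) = sqrt(-4191146 + (3900 - 72600)) = sqrt(-4191146 - 68700) = sqrt(-4259846) = I*sqrt(4259846)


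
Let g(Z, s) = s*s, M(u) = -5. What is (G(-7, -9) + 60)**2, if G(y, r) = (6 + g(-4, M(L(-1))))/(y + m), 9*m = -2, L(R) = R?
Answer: 13111641/4225 ≈ 3103.3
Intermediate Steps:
m = -2/9 (m = (1/9)*(-2) = -2/9 ≈ -0.22222)
g(Z, s) = s**2
G(y, r) = 31/(-2/9 + y) (G(y, r) = (6 + (-5)**2)/(y - 2/9) = (6 + 25)/(-2/9 + y) = 31/(-2/9 + y))
(G(-7, -9) + 60)**2 = (279/(-2 + 9*(-7)) + 60)**2 = (279/(-2 - 63) + 60)**2 = (279/(-65) + 60)**2 = (279*(-1/65) + 60)**2 = (-279/65 + 60)**2 = (3621/65)**2 = 13111641/4225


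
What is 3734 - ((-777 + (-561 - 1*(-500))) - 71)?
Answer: 4643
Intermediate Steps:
3734 - ((-777 + (-561 - 1*(-500))) - 71) = 3734 - ((-777 + (-561 + 500)) - 71) = 3734 - ((-777 - 61) - 71) = 3734 - (-838 - 71) = 3734 - 1*(-909) = 3734 + 909 = 4643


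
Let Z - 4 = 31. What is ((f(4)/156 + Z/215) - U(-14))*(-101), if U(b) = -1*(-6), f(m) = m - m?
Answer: 25351/43 ≈ 589.56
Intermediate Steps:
Z = 35 (Z = 4 + 31 = 35)
f(m) = 0
U(b) = 6
((f(4)/156 + Z/215) - U(-14))*(-101) = ((0/156 + 35/215) - 1*6)*(-101) = ((0*(1/156) + 35*(1/215)) - 6)*(-101) = ((0 + 7/43) - 6)*(-101) = (7/43 - 6)*(-101) = -251/43*(-101) = 25351/43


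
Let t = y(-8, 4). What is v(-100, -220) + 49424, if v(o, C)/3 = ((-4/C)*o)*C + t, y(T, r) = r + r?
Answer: 50648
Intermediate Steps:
y(T, r) = 2*r
t = 8 (t = 2*4 = 8)
v(o, C) = 24 - 12*o (v(o, C) = 3*(((-4/C)*o)*C + 8) = 3*((-4*o/C)*C + 8) = 3*(-4*o + 8) = 3*(8 - 4*o) = 24 - 12*o)
v(-100, -220) + 49424 = (24 - 12*(-100)) + 49424 = (24 + 1200) + 49424 = 1224 + 49424 = 50648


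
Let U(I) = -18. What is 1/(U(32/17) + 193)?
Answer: 1/175 ≈ 0.0057143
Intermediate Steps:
1/(U(32/17) + 193) = 1/(-18 + 193) = 1/175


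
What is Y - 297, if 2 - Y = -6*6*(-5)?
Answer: -475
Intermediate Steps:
Y = -178 (Y = 2 - (-6*6)*(-5) = 2 - (-36)*(-5) = 2 - 1*180 = 2 - 180 = -178)
Y - 297 = -178 - 297 = -475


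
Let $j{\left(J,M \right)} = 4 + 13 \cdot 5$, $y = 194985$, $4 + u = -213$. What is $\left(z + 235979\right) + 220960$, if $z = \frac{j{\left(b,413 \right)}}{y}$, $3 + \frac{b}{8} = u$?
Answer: $\frac{29698750328}{64995} \approx 4.5694 \cdot 10^{5}$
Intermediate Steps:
$u = -217$ ($u = -4 - 213 = -217$)
$b = -1760$ ($b = -24 + 8 \left(-217\right) = -24 - 1736 = -1760$)
$j{\left(J,M \right)} = 69$ ($j{\left(J,M \right)} = 4 + 65 = 69$)
$z = \frac{23}{64995}$ ($z = \frac{69}{194985} = 69 \cdot \frac{1}{194985} = \frac{23}{64995} \approx 0.00035387$)
$\left(z + 235979\right) + 220960 = \left(\frac{23}{64995} + 235979\right) + 220960 = \frac{15337455128}{64995} + 220960 = \frac{29698750328}{64995}$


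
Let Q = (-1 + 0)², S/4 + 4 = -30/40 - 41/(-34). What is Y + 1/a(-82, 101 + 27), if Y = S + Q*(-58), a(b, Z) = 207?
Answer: -253972/3519 ≈ -72.172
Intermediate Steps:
S = -241/17 (S = -16 + 4*(-30/40 - 41/(-34)) = -16 + 4*(-30*1/40 - 41*(-1/34)) = -16 + 4*(-¾ + 41/34) = -16 + 4*(31/68) = -16 + 31/17 = -241/17 ≈ -14.176)
Q = 1 (Q = (-1)² = 1)
Y = -1227/17 (Y = -241/17 + 1*(-58) = -241/17 - 58 = -1227/17 ≈ -72.177)
Y + 1/a(-82, 101 + 27) = -1227/17 + 1/207 = -253972/3519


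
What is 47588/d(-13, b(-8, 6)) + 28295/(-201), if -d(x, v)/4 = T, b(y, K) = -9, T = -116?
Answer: -890923/23316 ≈ -38.211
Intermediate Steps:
d(x, v) = 464 (d(x, v) = -4*(-116) = 464)
47588/d(-13, b(-8, 6)) + 28295/(-201) = 47588/464 + 28295/(-201) = 47588*(1/464) + 28295*(-1/201) = 11897/116 - 28295/201 = -890923/23316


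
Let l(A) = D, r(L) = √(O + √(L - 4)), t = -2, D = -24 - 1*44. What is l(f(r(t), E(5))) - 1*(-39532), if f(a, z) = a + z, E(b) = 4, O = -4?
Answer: 39464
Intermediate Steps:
D = -68 (D = -24 - 44 = -68)
r(L) = √(-4 + √(-4 + L)) (r(L) = √(-4 + √(L - 4)) = √(-4 + √(-4 + L)))
l(A) = -68
l(f(r(t), E(5))) - 1*(-39532) = -68 - 1*(-39532) = -68 + 39532 = 39464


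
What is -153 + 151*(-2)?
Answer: -455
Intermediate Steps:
-153 + 151*(-2) = -153 - 302 = -455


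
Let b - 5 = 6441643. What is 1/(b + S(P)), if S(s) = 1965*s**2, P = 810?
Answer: 1/1295678148 ≈ 7.7180e-10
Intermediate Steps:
b = 6441648 (b = 5 + 6441643 = 6441648)
1/(b + S(P)) = 1/(6441648 + 1965*810**2) = 1/(6441648 + 1965*656100) = 1/(6441648 + 1289236500) = 1/1295678148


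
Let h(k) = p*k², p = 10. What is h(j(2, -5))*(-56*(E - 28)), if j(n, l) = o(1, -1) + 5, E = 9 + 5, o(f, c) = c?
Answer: 125440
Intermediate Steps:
E = 14
j(n, l) = 4 (j(n, l) = -1 + 5 = 4)
h(k) = 10*k²
h(j(2, -5))*(-56*(E - 28)) = (10*4²)*(-56*(14 - 28)) = (10*16)*(-56*(-14)) = 160*784 = 125440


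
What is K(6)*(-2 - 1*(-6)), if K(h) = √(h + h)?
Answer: 8*√3 ≈ 13.856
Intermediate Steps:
K(h) = √2*√h (K(h) = √(2*h) = √2*√h)
K(6)*(-2 - 1*(-6)) = (√2*√6)*(-2 - 1*(-6)) = (2*√3)*(-2 + 6) = (2*√3)*4 = 8*√3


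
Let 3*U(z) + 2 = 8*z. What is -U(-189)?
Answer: 1514/3 ≈ 504.67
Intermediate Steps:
U(z) = -⅔ + 8*z/3 (U(z) = -⅔ + (8*z)/3 = -⅔ + 8*z/3)
-U(-189) = -(-⅔ + (8/3)*(-189)) = -(-⅔ - 504) = -1*(-1514/3) = 1514/3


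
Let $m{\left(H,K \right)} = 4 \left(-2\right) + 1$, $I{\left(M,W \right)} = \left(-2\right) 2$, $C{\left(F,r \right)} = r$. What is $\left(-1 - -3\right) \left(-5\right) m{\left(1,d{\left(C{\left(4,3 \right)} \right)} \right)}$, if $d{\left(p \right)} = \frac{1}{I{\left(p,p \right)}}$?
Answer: $70$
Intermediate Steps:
$I{\left(M,W \right)} = -4$
$d{\left(p \right)} = - \frac{1}{4}$ ($d{\left(p \right)} = \frac{1}{-4} = - \frac{1}{4}$)
$m{\left(H,K \right)} = -7$ ($m{\left(H,K \right)} = -8 + 1 = -7$)
$\left(-1 - -3\right) \left(-5\right) m{\left(1,d{\left(C{\left(4,3 \right)} \right)} \right)} = \left(-1 - -3\right) \left(-5\right) \left(-7\right) = \left(-1 + 3\right) \left(-5\right) \left(-7\right) = 2 \left(-5\right) \left(-7\right) = \left(-10\right) \left(-7\right) = 70$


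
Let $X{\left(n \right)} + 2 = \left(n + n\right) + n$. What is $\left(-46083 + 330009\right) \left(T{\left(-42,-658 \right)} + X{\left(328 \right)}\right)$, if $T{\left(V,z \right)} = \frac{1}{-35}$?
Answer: $\frac{9758252694}{35} \approx 2.7881 \cdot 10^{8}$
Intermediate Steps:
$X{\left(n \right)} = -2 + 3 n$ ($X{\left(n \right)} = -2 + \left(\left(n + n\right) + n\right) = -2 + \left(2 n + n\right) = -2 + 3 n$)
$T{\left(V,z \right)} = - \frac{1}{35}$
$\left(-46083 + 330009\right) \left(T{\left(-42,-658 \right)} + X{\left(328 \right)}\right) = \left(-46083 + 330009\right) \left(- \frac{1}{35} + \left(-2 + 3 \cdot 328\right)\right) = 283926 \left(- \frac{1}{35} + \left(-2 + 984\right)\right) = 283926 \left(- \frac{1}{35} + 982\right) = 283926 \cdot \frac{34369}{35} = \frac{9758252694}{35}$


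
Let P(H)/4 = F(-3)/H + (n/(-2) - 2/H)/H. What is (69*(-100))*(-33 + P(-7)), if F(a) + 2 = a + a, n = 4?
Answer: 9280500/49 ≈ 1.8940e+5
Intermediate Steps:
F(a) = -2 + 2*a (F(a) = -2 + (a + a) = -2 + 2*a)
P(H) = -32/H + 4*(-2 - 2/H)/H (P(H) = 4*((-2 + 2*(-3))/H + (4/(-2) - 2/H)/H) = 4*((-2 - 6)/H + (4*(-½) - 2/H)/H) = 4*(-8/H + (-2 - 2/H)/H) = -32/H + 4*(-2 - 2/H)/H)
(69*(-100))*(-33 + P(-7)) = (69*(-100))*(-33 + 8*(-1 - 5*(-7))/(-7)²) = -6900*(-33 + 8*(1/49)*(-1 + 35)) = -6900*(-33 + 8*(1/49)*34) = -6900*(-33 + 272/49) = -6900*(-1345/49) = 9280500/49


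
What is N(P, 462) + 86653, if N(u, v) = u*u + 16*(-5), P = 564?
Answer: 404669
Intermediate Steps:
N(u, v) = -80 + u² (N(u, v) = u² - 80 = -80 + u²)
N(P, 462) + 86653 = (-80 + 564²) + 86653 = (-80 + 318096) + 86653 = 318016 + 86653 = 404669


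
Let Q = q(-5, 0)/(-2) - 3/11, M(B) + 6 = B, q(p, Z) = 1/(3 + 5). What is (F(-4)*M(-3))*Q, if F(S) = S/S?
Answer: 531/176 ≈ 3.0170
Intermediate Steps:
q(p, Z) = ⅛ (q(p, Z) = 1/8 = ⅛)
M(B) = -6 + B
F(S) = 1
Q = -59/176 (Q = (⅛)/(-2) - 3/11 = (⅛)*(-½) - 3*1/11 = -1/16 - 3/11 = -59/176 ≈ -0.33523)
(F(-4)*M(-3))*Q = (1*(-6 - 3))*(-59/176) = (1*(-9))*(-59/176) = -9*(-59/176) = 531/176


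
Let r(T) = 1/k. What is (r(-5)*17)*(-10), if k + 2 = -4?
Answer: 85/3 ≈ 28.333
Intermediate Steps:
k = -6 (k = -2 - 4 = -6)
r(T) = -⅙ (r(T) = 1/(-6) = -⅙)
(r(-5)*17)*(-10) = -⅙*17*(-10) = -17/6*(-10) = 85/3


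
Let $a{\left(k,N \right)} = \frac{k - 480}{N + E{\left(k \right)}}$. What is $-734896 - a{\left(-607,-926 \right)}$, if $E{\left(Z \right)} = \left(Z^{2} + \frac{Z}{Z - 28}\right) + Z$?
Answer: $- \frac{171225084358987}{232992267} \approx -7.349 \cdot 10^{5}$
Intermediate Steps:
$E{\left(Z \right)} = Z + Z^{2} + \frac{Z}{-28 + Z}$ ($E{\left(Z \right)} = \left(Z^{2} + \frac{Z}{-28 + Z}\right) + Z = Z + Z^{2} + \frac{Z}{-28 + Z}$)
$a{\left(k,N \right)} = \frac{-480 + k}{N + \frac{k \left(-27 + k^{2} - 27 k\right)}{-28 + k}}$ ($a{\left(k,N \right)} = \frac{k - 480}{N + \frac{k \left(-27 + k^{2} - 27 k\right)}{-28 + k}} = \frac{-480 + k}{N + \frac{k \left(-27 + k^{2} - 27 k\right)}{-28 + k}}$)
$-734896 - a{\left(-607,-926 \right)} = -734896 - \frac{\left(-480 - 607\right) \left(-28 - 607\right)}{- 926 \left(-28 - 607\right) - - 607 \left(27 - \left(-607\right)^{2} + 27 \left(-607\right)\right)} = -734896 - \frac{1}{\left(-926\right) \left(-635\right) - - 607 \left(27 - 368449 - 16389\right)} \left(-1087\right) \left(-635\right) = -734896 - \frac{1}{588010 - - 607 \left(27 - 368449 - 16389\right)} \left(-1087\right) \left(-635\right) = -734896 - \frac{1}{588010 - \left(-607\right) \left(-384811\right)} \left(-1087\right) \left(-635\right) = -734896 - \frac{1}{588010 - 233580277} \left(-1087\right) \left(-635\right) = -734896 - \frac{1}{-232992267} \left(-1087\right) \left(-635\right) = -734896 - \left(- \frac{1}{232992267}\right) \left(-1087\right) \left(-635\right) = -734896 - - \frac{690245}{232992267} = -734896 + \frac{690245}{232992267} = - \frac{171225084358987}{232992267}$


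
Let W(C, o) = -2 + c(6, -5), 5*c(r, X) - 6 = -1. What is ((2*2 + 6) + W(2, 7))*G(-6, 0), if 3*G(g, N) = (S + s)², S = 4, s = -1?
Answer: 27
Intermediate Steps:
c(r, X) = 1 (c(r, X) = 6/5 + (⅕)*(-1) = 6/5 - ⅕ = 1)
G(g, N) = 3 (G(g, N) = (4 - 1)²/3 = (⅓)*3² = (⅓)*9 = 3)
W(C, o) = -1 (W(C, o) = -2 + 1 = -1)
((2*2 + 6) + W(2, 7))*G(-6, 0) = ((2*2 + 6) - 1)*3 = ((4 + 6) - 1)*3 = (10 - 1)*3 = 9*3 = 27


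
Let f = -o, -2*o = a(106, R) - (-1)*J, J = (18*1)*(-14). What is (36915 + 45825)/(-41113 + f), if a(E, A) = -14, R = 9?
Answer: -41370/20623 ≈ -2.0060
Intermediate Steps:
J = -252 (J = 18*(-14) = -252)
o = 133 (o = -(-14 - (-1)*(-252))/2 = -(-14 - 1*252)/2 = -(-14 - 252)/2 = -½*(-266) = 133)
f = -133 (f = -1*133 = -133)
(36915 + 45825)/(-41113 + f) = (36915 + 45825)/(-41113 - 133) = 82740/(-41246) = 82740*(-1/41246) = -41370/20623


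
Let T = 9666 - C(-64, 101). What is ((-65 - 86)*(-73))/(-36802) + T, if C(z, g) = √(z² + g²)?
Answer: 355717109/36802 - 29*√17 ≈ 9546.1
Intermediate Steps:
C(z, g) = √(g² + z²)
T = 9666 - 29*√17 (T = 9666 - √(101² + (-64)²) = 9666 - √(10201 + 4096) = 9666 - √14297 = 9666 - 29*√17 ≈ 9546.4)
((-65 - 86)*(-73))/(-36802) + T = ((-65 - 86)*(-73))/(-36802) + (9666 - 29*√17) = -151*(-73)*(-1/36802) + (9666 - 29*√17) = 11023*(-1/36802) + (9666 - 29*√17) = -11023/36802 + (9666 - 29*√17) = 355717109/36802 - 29*√17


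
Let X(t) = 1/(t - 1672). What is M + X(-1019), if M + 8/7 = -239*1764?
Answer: -7941625387/18837 ≈ -4.2160e+5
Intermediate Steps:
X(t) = 1/(-1672 + t)
M = -2951180/7 (M = -8/7 - 239*1764 = -8/7 - 421596 = -2951180/7 ≈ -4.2160e+5)
M + X(-1019) = -2951180/7 + 1/(-1672 - 1019) = -2951180/7 + 1/(-2691) = -2951180/7 - 1/2691 = -7941625387/18837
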